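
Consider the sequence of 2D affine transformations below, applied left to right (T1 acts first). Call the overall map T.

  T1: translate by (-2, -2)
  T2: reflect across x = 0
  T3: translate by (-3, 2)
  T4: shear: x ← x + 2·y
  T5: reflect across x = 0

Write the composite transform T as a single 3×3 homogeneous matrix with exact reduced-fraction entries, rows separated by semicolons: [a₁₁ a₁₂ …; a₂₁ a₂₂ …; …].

T1 = [1 0 -2; 0 1 -2; 0 0 1]
T2·T1 = [-1 0 2; 0 1 -2; 0 0 1]
T3·…·T1 = [-1 0 -1; 0 1 0; 0 0 1]
T4·…·T1 = [-1 2 -1; 0 1 0; 0 0 1]
T5·…·T1 = [1 -2 1; 0 1 0; 0 0 1]

T = [1 -2 1; 0 1 0; 0 0 1]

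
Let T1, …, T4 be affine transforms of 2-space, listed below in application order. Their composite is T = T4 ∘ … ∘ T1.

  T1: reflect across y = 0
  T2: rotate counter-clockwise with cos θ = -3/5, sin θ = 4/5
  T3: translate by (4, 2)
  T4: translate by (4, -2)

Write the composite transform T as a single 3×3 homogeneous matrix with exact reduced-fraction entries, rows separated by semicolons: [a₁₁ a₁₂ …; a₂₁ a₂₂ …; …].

T = [-3/5 4/5 8; 4/5 3/5 0; 0 0 1]

T1 = [1 0 0; 0 -1 0; 0 0 1]
T2·T1 = [-3/5 4/5 0; 4/5 3/5 0; 0 0 1]
T3·…·T1 = [-3/5 4/5 4; 4/5 3/5 2; 0 0 1]
T4·…·T1 = [-3/5 4/5 8; 4/5 3/5 0; 0 0 1]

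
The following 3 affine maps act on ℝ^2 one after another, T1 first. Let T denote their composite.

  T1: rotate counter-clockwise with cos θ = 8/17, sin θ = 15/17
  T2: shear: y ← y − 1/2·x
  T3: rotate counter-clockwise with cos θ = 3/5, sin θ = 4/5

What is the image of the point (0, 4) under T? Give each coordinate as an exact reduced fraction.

T1 rotate counter-clockwise with cos θ = 8/17, sin θ = 15/17: (0, 4) → (-60/17, 32/17)
T2 shear: y ← y − 1/2·x: (-60/17, 32/17) → (-60/17, 62/17)
T3 rotate counter-clockwise with cos θ = 3/5, sin θ = 4/5: (-60/17, 62/17) → (-428/85, -54/85)

T(p) = (-428/85, -54/85)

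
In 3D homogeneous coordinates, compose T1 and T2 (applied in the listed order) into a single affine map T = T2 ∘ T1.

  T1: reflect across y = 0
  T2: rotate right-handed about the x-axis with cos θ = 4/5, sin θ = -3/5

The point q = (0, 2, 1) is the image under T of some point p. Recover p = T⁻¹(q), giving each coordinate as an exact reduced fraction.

p = (0, -1, 2)

T1 = [1 0 0 0; 0 -1 0 0; 0 0 1 0; 0 0 0 1]
T2·T1 = [1 0 0 0; 0 -4/5 3/5 0; 0 3/5 4/5 0; 0 0 0 1]
det M = -1; M⁻¹ = [1 0 0 0; 0 -4/5 3/5 0; 0 3/5 4/5 0; 0 0 0 1]
M⁻¹ · (0, 2, 1)ᵀ = (0, -1, 2)ᵀ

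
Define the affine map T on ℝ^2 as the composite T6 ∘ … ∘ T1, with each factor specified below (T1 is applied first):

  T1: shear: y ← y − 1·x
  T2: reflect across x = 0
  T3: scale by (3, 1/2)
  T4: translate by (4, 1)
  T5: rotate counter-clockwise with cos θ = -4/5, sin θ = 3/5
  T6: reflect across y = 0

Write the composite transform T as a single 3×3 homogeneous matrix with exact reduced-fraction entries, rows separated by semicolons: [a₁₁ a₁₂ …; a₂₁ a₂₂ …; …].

T1 = [1 0 0; -1 1 0; 0 0 1]
T2·T1 = [-1 0 0; -1 1 0; 0 0 1]
T3·…·T1 = [-3 0 0; -1/2 1/2 0; 0 0 1]
T4·…·T1 = [-3 0 4; -1/2 1/2 1; 0 0 1]
T5·…·T1 = [27/10 -3/10 -19/5; -7/5 -2/5 8/5; 0 0 1]
T6·…·T1 = [27/10 -3/10 -19/5; 7/5 2/5 -8/5; 0 0 1]

T = [27/10 -3/10 -19/5; 7/5 2/5 -8/5; 0 0 1]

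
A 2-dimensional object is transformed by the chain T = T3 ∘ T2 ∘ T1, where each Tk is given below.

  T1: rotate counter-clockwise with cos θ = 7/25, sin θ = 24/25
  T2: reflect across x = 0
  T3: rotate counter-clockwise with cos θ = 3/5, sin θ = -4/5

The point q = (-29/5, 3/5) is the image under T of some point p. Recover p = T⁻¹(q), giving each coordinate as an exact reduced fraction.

p = (-3, -5)

T1 = [7/25 -24/25 0; 24/25 7/25 0; 0 0 1]
T2·T1 = [-7/25 24/25 0; 24/25 7/25 0; 0 0 1]
T3·…·T1 = [3/5 4/5 0; 4/5 -3/5 0; 0 0 1]
det M = -1; M⁻¹ = [3/5 4/5 0; 4/5 -3/5 0; 0 0 1]
M⁻¹ · (-29/5, 3/5)ᵀ = (-3, -5)ᵀ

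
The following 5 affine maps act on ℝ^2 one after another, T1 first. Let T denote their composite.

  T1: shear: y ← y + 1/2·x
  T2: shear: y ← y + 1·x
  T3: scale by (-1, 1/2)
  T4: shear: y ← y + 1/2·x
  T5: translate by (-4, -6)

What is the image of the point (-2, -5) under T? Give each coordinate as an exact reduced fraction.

T1 shear: y ← y + 1/2·x: (-2, -5) → (-2, -6)
T2 shear: y ← y + 1·x: (-2, -6) → (-2, -8)
T3 scale by (-1, 1/2): (-2, -8) → (2, -4)
T4 shear: y ← y + 1/2·x: (2, -4) → (2, -3)
T5 translate by (-4, -6): (2, -3) → (-2, -9)

T(p) = (-2, -9)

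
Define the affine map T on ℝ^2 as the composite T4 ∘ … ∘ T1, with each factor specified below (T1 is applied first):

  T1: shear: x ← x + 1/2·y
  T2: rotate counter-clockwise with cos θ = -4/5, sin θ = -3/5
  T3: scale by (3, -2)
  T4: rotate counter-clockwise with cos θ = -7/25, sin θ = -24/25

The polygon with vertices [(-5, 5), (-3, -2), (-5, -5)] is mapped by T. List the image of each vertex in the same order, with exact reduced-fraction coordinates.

T1 shear: x ← x + 1/2·y: (-5, 5) → (-5/2, 5); (-3, -2) → (-4, -2); (-5, -5) → (-15/2, -5)
T2 rotate counter-clockwise with cos θ = -4/5, sin θ = -3/5: (-5/2, 5) → (5, -5/2); (-4, -2) → (2, 4); (-15/2, -5) → (3, 17/2)
T3 scale by (3, -2): (5, -5/2) → (15, 5); (2, 4) → (6, -8); (3, 17/2) → (9, -17)
T4 rotate counter-clockwise with cos θ = -7/25, sin θ = -24/25: (15, 5) → (3/5, -79/5); (6, -8) → (-234/25, -88/25); (9, -17) → (-471/25, -97/25)

image vertices: (3/5, -79/5), (-234/25, -88/25), (-471/25, -97/25)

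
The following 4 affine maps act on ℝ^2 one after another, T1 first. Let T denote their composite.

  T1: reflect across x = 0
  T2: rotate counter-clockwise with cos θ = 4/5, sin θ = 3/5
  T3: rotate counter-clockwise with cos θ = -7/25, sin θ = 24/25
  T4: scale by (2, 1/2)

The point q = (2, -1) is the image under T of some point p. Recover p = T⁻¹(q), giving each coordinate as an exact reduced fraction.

p = (2, 1)

T1 = [-1 0 0; 0 1 0; 0 0 1]
T2·T1 = [-4/5 -3/5 0; -3/5 4/5 0; 0 0 1]
T3·…·T1 = [4/5 -3/5 0; -3/5 -4/5 0; 0 0 1]
T4·…·T1 = [8/5 -6/5 0; -3/10 -2/5 0; 0 0 1]
det M = -1; M⁻¹ = [2/5 -6/5 0; -3/10 -8/5 0; 0 0 1]
M⁻¹ · (2, -1)ᵀ = (2, 1)ᵀ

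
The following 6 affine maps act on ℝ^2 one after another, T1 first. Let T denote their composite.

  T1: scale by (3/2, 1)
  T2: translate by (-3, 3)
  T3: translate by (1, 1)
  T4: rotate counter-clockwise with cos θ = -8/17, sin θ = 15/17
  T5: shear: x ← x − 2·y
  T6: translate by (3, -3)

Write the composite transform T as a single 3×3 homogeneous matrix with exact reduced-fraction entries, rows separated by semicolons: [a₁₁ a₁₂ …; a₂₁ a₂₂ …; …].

T1 = [3/2 0 0; 0 1 0; 0 0 1]
T2·T1 = [3/2 0 -3; 0 1 3; 0 0 1]
T3·…·T1 = [3/2 0 -2; 0 1 4; 0 0 1]
T4·…·T1 = [-12/17 -15/17 -44/17; 45/34 -8/17 -62/17; 0 0 1]
T5·…·T1 = [-57/17 1/17 80/17; 45/34 -8/17 -62/17; 0 0 1]
T6·…·T1 = [-57/17 1/17 131/17; 45/34 -8/17 -113/17; 0 0 1]

T = [-57/17 1/17 131/17; 45/34 -8/17 -113/17; 0 0 1]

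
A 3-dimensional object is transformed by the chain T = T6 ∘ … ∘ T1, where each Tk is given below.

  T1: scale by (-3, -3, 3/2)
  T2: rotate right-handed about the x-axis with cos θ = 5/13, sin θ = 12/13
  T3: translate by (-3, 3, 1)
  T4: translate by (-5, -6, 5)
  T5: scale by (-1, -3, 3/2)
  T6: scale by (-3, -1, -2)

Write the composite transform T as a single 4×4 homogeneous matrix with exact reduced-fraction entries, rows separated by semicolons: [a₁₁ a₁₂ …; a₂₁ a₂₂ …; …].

T = [-9 0 0 -24; 0 -45/13 -54/13 -9; 0 108/13 -45/26 -18; 0 0 0 1]

T1 = [-3 0 0 0; 0 -3 0 0; 0 0 3/2 0; 0 0 0 1]
T2·T1 = [-3 0 0 0; 0 -15/13 -18/13 0; 0 -36/13 15/26 0; 0 0 0 1]
T3·…·T1 = [-3 0 0 -3; 0 -15/13 -18/13 3; 0 -36/13 15/26 1; 0 0 0 1]
T4·…·T1 = [-3 0 0 -8; 0 -15/13 -18/13 -3; 0 -36/13 15/26 6; 0 0 0 1]
T5·…·T1 = [3 0 0 8; 0 45/13 54/13 9; 0 -54/13 45/52 9; 0 0 0 1]
T6·…·T1 = [-9 0 0 -24; 0 -45/13 -54/13 -9; 0 108/13 -45/26 -18; 0 0 0 1]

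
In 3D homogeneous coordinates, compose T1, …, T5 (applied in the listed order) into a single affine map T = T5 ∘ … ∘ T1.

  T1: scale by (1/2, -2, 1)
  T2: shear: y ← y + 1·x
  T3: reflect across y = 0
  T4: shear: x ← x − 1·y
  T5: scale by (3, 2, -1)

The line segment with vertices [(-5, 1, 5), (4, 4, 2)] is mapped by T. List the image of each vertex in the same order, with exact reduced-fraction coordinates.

image vertices: (-21, 9, -5), (-12, 12, -2)

T1 scale by (1/2, -2, 1): (-5, 1, 5) → (-5/2, -2, 5); (4, 4, 2) → (2, -8, 2)
T2 shear: y ← y + 1·x: (-5/2, -2, 5) → (-5/2, -9/2, 5); (2, -8, 2) → (2, -6, 2)
T3 reflect across y = 0: (-5/2, -9/2, 5) → (-5/2, 9/2, 5); (2, -6, 2) → (2, 6, 2)
T4 shear: x ← x − 1·y: (-5/2, 9/2, 5) → (-7, 9/2, 5); (2, 6, 2) → (-4, 6, 2)
T5 scale by (3, 2, -1): (-7, 9/2, 5) → (-21, 9, -5); (-4, 6, 2) → (-12, 12, -2)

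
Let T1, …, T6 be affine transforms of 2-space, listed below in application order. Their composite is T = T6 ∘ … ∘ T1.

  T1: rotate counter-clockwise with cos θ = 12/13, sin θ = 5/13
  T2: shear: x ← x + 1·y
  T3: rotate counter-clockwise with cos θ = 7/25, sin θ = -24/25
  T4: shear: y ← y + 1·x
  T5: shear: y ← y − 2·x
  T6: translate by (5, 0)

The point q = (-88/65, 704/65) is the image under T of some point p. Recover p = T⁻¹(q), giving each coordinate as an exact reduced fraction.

T1 = [12/13 -5/13 0; 5/13 12/13 0; 0 0 1]
T2·T1 = [17/13 7/13 0; 5/13 12/13 0; 0 0 1]
T3·…·T1 = [239/325 337/325 0; -373/325 -84/325 0; 0 0 1]
T4·…·T1 = [239/325 337/325 0; -134/325 253/325 0; 0 0 1]
T5·…·T1 = [239/325 337/325 0; -612/325 -421/325 0; 0 0 1]
T6·…·T1 = [239/325 337/325 5; -612/325 -421/325 0; 0 0 1]
det M = 1; M⁻¹ = [-421/325 -337/325 421/65; 612/325 239/325 -612/65; 0 0 1]
M⁻¹ · (-88/65, 704/65)ᵀ = (-3, -4)ᵀ

p = (-3, -4)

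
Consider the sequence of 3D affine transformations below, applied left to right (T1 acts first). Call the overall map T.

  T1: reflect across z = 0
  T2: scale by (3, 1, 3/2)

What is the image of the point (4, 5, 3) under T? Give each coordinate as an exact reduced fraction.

T1 reflect across z = 0: (4, 5, 3) → (4, 5, -3)
T2 scale by (3, 1, 3/2): (4, 5, -3) → (12, 5, -9/2)

T(p) = (12, 5, -9/2)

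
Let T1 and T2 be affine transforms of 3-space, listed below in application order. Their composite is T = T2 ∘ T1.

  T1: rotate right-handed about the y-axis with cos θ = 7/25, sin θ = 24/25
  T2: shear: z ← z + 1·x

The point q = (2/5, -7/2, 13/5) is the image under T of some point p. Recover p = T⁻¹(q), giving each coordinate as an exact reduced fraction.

p = (-2, -7/2, 1)

T1 = [7/25 0 24/25 0; 0 1 0 0; -24/25 0 7/25 0; 0 0 0 1]
T2·T1 = [7/25 0 24/25 0; 0 1 0 0; -17/25 0 31/25 0; 0 0 0 1]
det M = 1; M⁻¹ = [31/25 0 -24/25 0; 0 1 0 0; 17/25 0 7/25 0; 0 0 0 1]
M⁻¹ · (2/5, -7/2, 13/5)ᵀ = (-2, -7/2, 1)ᵀ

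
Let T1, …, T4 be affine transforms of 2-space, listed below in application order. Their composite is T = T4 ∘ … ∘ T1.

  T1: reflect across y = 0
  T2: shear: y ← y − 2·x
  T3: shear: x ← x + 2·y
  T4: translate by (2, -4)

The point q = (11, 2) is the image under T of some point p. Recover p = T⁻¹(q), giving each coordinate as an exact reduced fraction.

T1 = [1 0 0; 0 -1 0; 0 0 1]
T2·T1 = [1 0 0; -2 -1 0; 0 0 1]
T3·…·T1 = [-3 -2 0; -2 -1 0; 0 0 1]
T4·…·T1 = [-3 -2 2; -2 -1 -4; 0 0 1]
det M = -1; M⁻¹ = [1 -2 -10; -2 3 16; 0 0 1]
M⁻¹ · (11, 2)ᵀ = (-3, 0)ᵀ

p = (-3, 0)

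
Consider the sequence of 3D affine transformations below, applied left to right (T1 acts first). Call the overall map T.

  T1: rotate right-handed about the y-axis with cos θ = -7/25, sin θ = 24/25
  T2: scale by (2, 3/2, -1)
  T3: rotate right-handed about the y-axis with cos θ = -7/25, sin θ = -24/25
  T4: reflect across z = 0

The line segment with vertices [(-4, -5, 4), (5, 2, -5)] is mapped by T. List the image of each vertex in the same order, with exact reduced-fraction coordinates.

T1 rotate right-handed about the y-axis with cos θ = -7/25, sin θ = 24/25: (-4, -5, 4) → (124/25, -5, 68/25); (5, 2, -5) → (-31/5, 2, -17/5)
T2 scale by (2, 3/2, -1): (124/25, -5, 68/25) → (248/25, -15/2, -68/25); (-31/5, 2, -17/5) → (-62/5, 3, 17/5)
T3 rotate right-handed about the y-axis with cos θ = -7/25, sin θ = -24/25: (248/25, -15/2, -68/25) → (-104/625, -15/2, 6428/625); (-62/5, 3, 17/5) → (26/125, 3, -1607/125)
T4 reflect across z = 0: (-104/625, -15/2, 6428/625) → (-104/625, -15/2, -6428/625); (26/125, 3, -1607/125) → (26/125, 3, 1607/125)

image vertices: (-104/625, -15/2, -6428/625), (26/125, 3, 1607/125)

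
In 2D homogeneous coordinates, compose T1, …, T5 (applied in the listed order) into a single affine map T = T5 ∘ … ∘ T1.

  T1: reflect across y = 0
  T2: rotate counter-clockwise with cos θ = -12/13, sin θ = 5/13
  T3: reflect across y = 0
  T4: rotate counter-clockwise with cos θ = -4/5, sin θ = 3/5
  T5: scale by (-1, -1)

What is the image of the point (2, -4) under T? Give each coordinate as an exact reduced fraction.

T1 reflect across y = 0: (2, -4) → (2, 4)
T2 rotate counter-clockwise with cos θ = -12/13, sin θ = 5/13: (2, 4) → (-44/13, -38/13)
T3 reflect across y = 0: (-44/13, -38/13) → (-44/13, 38/13)
T4 rotate counter-clockwise with cos θ = -4/5, sin θ = 3/5: (-44/13, 38/13) → (62/65, -284/65)
T5 scale by (-1, -1): (62/65, -284/65) → (-62/65, 284/65)

T(p) = (-62/65, 284/65)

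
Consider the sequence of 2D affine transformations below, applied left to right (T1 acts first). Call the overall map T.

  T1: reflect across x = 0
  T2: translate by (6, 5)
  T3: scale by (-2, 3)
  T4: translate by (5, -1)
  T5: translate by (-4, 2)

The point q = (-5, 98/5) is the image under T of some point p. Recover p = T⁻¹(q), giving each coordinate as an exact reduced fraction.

p = (3, 6/5)

T1 = [-1 0 0; 0 1 0; 0 0 1]
T2·T1 = [-1 0 6; 0 1 5; 0 0 1]
T3·…·T1 = [2 0 -12; 0 3 15; 0 0 1]
T4·…·T1 = [2 0 -7; 0 3 14; 0 0 1]
T5·…·T1 = [2 0 -11; 0 3 16; 0 0 1]
det M = 6; M⁻¹ = [1/2 0 11/2; 0 1/3 -16/3; 0 0 1]
M⁻¹ · (-5, 98/5)ᵀ = (3, 6/5)ᵀ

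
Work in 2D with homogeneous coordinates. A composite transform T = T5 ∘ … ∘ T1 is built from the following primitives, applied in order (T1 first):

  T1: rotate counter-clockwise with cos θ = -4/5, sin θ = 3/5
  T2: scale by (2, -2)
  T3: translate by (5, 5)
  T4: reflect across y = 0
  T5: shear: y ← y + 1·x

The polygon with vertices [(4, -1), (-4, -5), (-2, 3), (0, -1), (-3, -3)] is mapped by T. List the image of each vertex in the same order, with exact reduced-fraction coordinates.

image vertices: (-1/5, 6/5), (87/5, 78/5), (23/5, -38/5), (31/5, 14/5), (67/5, 48/5)

T1 rotate counter-clockwise with cos θ = -4/5, sin θ = 3/5: (4, -1) → (-13/5, 16/5); (-4, -5) → (31/5, 8/5); (-2, 3) → (-1/5, -18/5); (0, -1) → (3/5, 4/5); (-3, -3) → (21/5, 3/5)
T2 scale by (2, -2): (-13/5, 16/5) → (-26/5, -32/5); (31/5, 8/5) → (62/5, -16/5); (-1/5, -18/5) → (-2/5, 36/5); (3/5, 4/5) → (6/5, -8/5); (21/5, 3/5) → (42/5, -6/5)
T3 translate by (5, 5): (-26/5, -32/5) → (-1/5, -7/5); (62/5, -16/5) → (87/5, 9/5); (-2/5, 36/5) → (23/5, 61/5); (6/5, -8/5) → (31/5, 17/5); (42/5, -6/5) → (67/5, 19/5)
T4 reflect across y = 0: (-1/5, -7/5) → (-1/5, 7/5); (87/5, 9/5) → (87/5, -9/5); (23/5, 61/5) → (23/5, -61/5); (31/5, 17/5) → (31/5, -17/5); (67/5, 19/5) → (67/5, -19/5)
T5 shear: y ← y + 1·x: (-1/5, 7/5) → (-1/5, 6/5); (87/5, -9/5) → (87/5, 78/5); (23/5, -61/5) → (23/5, -38/5); (31/5, -17/5) → (31/5, 14/5); (67/5, -19/5) → (67/5, 48/5)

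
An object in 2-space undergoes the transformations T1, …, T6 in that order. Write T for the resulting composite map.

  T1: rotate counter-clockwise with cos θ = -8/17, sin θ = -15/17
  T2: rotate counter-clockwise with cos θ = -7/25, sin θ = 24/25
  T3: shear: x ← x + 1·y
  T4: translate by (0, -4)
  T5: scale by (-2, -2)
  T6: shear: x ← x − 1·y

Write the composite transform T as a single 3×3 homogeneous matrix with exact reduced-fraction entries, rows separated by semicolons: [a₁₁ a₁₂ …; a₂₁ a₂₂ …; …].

T = [-832/425 -174/425 -8; 174/425 -832/425 8; 0 0 1]

T1 = [-8/17 15/17 0; -15/17 -8/17 0; 0 0 1]
T2·T1 = [416/425 87/425 0; -87/425 416/425 0; 0 0 1]
T3·…·T1 = [329/425 503/425 0; -87/425 416/425 0; 0 0 1]
T4·…·T1 = [329/425 503/425 0; -87/425 416/425 -4; 0 0 1]
T5·…·T1 = [-658/425 -1006/425 0; 174/425 -832/425 8; 0 0 1]
T6·…·T1 = [-832/425 -174/425 -8; 174/425 -832/425 8; 0 0 1]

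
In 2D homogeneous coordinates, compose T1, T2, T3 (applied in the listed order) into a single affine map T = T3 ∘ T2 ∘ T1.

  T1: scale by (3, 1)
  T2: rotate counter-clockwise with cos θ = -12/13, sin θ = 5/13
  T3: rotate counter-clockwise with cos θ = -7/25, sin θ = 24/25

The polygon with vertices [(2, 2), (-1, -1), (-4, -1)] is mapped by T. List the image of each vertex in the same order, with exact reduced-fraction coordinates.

T1 scale by (3, 1): (2, 2) → (6, 2); (-1, -1) → (-3, -1); (-4, -1) → (-12, -1)
T2 rotate counter-clockwise with cos θ = -12/13, sin θ = 5/13: (6, 2) → (-82/13, 6/13); (-3, -1) → (41/13, -3/13); (-12, -1) → (149/13, -48/13)
T3 rotate counter-clockwise with cos θ = -7/25, sin θ = 24/25: (-82/13, 6/13) → (86/65, -402/65); (41/13, -3/13) → (-43/65, 201/65); (149/13, -48/13) → (109/325, 3912/325)

image vertices: (86/65, -402/65), (-43/65, 201/65), (109/325, 3912/325)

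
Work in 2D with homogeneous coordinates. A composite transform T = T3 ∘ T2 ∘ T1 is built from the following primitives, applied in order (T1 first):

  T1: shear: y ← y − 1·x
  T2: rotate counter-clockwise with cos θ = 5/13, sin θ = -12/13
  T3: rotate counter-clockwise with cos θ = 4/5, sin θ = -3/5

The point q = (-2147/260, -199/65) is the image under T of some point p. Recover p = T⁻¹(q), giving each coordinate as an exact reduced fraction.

T1 = [1 0 0; -1 1 0; 0 0 1]
T2·T1 = [-7/13 12/13 0; -17/13 5/13 0; 0 0 1]
T3·…·T1 = [-79/65 63/65 0; -47/65 -16/65 0; 0 0 1]
det M = 1; M⁻¹ = [-16/65 -63/65 0; 47/65 -79/65 0; 0 0 1]
M⁻¹ · (-2147/260, -199/65)ᵀ = (5, -9/4)ᵀ

p = (5, -9/4)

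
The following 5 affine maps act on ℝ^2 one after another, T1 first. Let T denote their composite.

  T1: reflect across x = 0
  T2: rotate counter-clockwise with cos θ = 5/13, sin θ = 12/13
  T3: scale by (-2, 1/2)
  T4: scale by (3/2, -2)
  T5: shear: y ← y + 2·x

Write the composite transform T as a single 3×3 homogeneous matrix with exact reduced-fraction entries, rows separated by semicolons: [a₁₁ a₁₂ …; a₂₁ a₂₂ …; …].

T1 = [-1 0 0; 0 1 0; 0 0 1]
T2·T1 = [-5/13 -12/13 0; -12/13 5/13 0; 0 0 1]
T3·…·T1 = [10/13 24/13 0; -6/13 5/26 0; 0 0 1]
T4·…·T1 = [15/13 36/13 0; 12/13 -5/13 0; 0 0 1]
T5·…·T1 = [15/13 36/13 0; 42/13 67/13 0; 0 0 1]

T = [15/13 36/13 0; 42/13 67/13 0; 0 0 1]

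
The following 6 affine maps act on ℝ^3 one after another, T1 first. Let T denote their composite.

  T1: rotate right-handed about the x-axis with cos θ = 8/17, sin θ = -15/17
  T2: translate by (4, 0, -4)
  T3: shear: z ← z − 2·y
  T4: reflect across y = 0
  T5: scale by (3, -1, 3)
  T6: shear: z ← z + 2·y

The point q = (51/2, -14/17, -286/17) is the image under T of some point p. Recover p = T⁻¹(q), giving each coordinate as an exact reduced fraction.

p = (9/2, 2, -2)

T1 = [1 0 0 0; 0 8/17 15/17 0; 0 -15/17 8/17 0; 0 0 0 1]
T2·T1 = [1 0 0 4; 0 8/17 15/17 0; 0 -15/17 8/17 -4; 0 0 0 1]
T3·…·T1 = [1 0 0 4; 0 8/17 15/17 0; 0 -31/17 -22/17 -4; 0 0 0 1]
T4·…·T1 = [1 0 0 4; 0 -8/17 -15/17 0; 0 -31/17 -22/17 -4; 0 0 0 1]
T5·…·T1 = [3 0 0 12; 0 8/17 15/17 0; 0 -93/17 -66/17 -12; 0 0 0 1]
T6·…·T1 = [3 0 0 12; 0 8/17 15/17 0; 0 -77/17 -36/17 -12; 0 0 0 1]
det M = 9; M⁻¹ = [1/3 0 0 -4; 0 -12/17 -5/17 -60/17; 0 77/51 8/51 32/17; 0 0 0 1]
M⁻¹ · (51/2, -14/17, -286/17)ᵀ = (9/2, 2, -2)ᵀ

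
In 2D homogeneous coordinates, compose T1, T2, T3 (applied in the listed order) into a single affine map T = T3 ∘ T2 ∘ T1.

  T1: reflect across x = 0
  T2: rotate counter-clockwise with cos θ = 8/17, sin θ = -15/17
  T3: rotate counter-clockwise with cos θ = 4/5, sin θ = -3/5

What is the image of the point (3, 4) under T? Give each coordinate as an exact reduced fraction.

T1 reflect across x = 0: (3, 4) → (-3, 4)
T2 rotate counter-clockwise with cos θ = 8/17, sin θ = -15/17: (-3, 4) → (36/17, 77/17)
T3 rotate counter-clockwise with cos θ = 4/5, sin θ = -3/5: (36/17, 77/17) → (75/17, 40/17)

T(p) = (75/17, 40/17)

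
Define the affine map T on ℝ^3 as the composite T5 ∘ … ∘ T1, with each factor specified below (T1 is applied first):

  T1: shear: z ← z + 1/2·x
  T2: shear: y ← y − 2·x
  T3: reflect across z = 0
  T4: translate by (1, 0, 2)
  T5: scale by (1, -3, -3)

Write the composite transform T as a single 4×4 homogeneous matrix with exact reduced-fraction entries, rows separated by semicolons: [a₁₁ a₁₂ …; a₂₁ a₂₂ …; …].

T1 = [1 0 0 0; 0 1 0 0; 1/2 0 1 0; 0 0 0 1]
T2·T1 = [1 0 0 0; -2 1 0 0; 1/2 0 1 0; 0 0 0 1]
T3·…·T1 = [1 0 0 0; -2 1 0 0; -1/2 0 -1 0; 0 0 0 1]
T4·…·T1 = [1 0 0 1; -2 1 0 0; -1/2 0 -1 2; 0 0 0 1]
T5·…·T1 = [1 0 0 1; 6 -3 0 0; 3/2 0 3 -6; 0 0 0 1]

T = [1 0 0 1; 6 -3 0 0; 3/2 0 3 -6; 0 0 0 1]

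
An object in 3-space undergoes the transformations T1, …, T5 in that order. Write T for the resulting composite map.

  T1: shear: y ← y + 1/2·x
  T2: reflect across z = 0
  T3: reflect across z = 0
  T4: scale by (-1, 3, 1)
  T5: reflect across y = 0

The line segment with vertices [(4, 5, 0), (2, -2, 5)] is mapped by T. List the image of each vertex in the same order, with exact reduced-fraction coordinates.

T1 shear: y ← y + 1/2·x: (4, 5, 0) → (4, 7, 0); (2, -2, 5) → (2, -1, 5)
T2 reflect across z = 0: (4, 7, 0) → (4, 7, 0); (2, -1, 5) → (2, -1, -5)
T3 reflect across z = 0: (4, 7, 0) → (4, 7, 0); (2, -1, -5) → (2, -1, 5)
T4 scale by (-1, 3, 1): (4, 7, 0) → (-4, 21, 0); (2, -1, 5) → (-2, -3, 5)
T5 reflect across y = 0: (-4, 21, 0) → (-4, -21, 0); (-2, -3, 5) → (-2, 3, 5)

image vertices: (-4, -21, 0), (-2, 3, 5)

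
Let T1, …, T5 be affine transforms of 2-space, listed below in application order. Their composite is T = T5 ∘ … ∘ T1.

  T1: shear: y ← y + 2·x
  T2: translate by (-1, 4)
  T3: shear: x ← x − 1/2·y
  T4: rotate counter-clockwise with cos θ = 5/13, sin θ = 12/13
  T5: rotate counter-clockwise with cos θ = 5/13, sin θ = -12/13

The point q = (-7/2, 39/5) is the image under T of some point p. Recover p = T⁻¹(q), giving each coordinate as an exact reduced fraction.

p = (7/5, 1)

T1 = [1 0 0; 2 1 0; 0 0 1]
T2·T1 = [1 0 -1; 2 1 4; 0 0 1]
T3·…·T1 = [0 -1/2 -3; 2 1 4; 0 0 1]
T4·…·T1 = [-24/13 -29/26 -63/13; 10/13 -1/13 -16/13; 0 0 1]
T5·…·T1 = [0 -1/2 -3; 2 1 4; 0 0 1]
det M = 1; M⁻¹ = [1 1/2 1; -2 0 -6; 0 0 1]
M⁻¹ · (-7/2, 39/5)ᵀ = (7/5, 1)ᵀ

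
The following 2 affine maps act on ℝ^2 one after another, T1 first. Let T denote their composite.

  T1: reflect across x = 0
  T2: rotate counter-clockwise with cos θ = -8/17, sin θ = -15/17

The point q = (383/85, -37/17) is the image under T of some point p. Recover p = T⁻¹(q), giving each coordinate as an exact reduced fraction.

T1 = [-1 0 0; 0 1 0; 0 0 1]
T2·T1 = [8/17 15/17 0; 15/17 -8/17 0; 0 0 1]
det M = -1; M⁻¹ = [8/17 15/17 0; 15/17 -8/17 0; 0 0 1]
M⁻¹ · (383/85, -37/17)ᵀ = (1/5, 5)ᵀ

p = (1/5, 5)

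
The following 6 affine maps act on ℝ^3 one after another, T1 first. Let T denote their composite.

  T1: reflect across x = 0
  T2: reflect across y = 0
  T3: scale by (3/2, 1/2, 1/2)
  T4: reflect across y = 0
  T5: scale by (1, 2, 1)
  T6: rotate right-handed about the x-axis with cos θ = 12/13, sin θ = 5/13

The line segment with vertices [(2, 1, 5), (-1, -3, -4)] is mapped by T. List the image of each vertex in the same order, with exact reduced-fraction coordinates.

image vertices: (-3, -1/26, 35/13), (3/2, -2, -3)

T1 reflect across x = 0: (2, 1, 5) → (-2, 1, 5); (-1, -3, -4) → (1, -3, -4)
T2 reflect across y = 0: (-2, 1, 5) → (-2, -1, 5); (1, -3, -4) → (1, 3, -4)
T3 scale by (3/2, 1/2, 1/2): (-2, -1, 5) → (-3, -1/2, 5/2); (1, 3, -4) → (3/2, 3/2, -2)
T4 reflect across y = 0: (-3, -1/2, 5/2) → (-3, 1/2, 5/2); (3/2, 3/2, -2) → (3/2, -3/2, -2)
T5 scale by (1, 2, 1): (-3, 1/2, 5/2) → (-3, 1, 5/2); (3/2, -3/2, -2) → (3/2, -3, -2)
T6 rotate right-handed about the x-axis with cos θ = 12/13, sin θ = 5/13: (-3, 1, 5/2) → (-3, -1/26, 35/13); (3/2, -3, -2) → (3/2, -2, -3)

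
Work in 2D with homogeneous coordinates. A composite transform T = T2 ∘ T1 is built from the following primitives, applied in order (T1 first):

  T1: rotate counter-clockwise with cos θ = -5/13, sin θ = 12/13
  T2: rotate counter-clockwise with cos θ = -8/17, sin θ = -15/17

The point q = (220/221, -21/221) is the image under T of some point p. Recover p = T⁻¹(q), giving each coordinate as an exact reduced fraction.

T1 = [-5/13 -12/13 0; 12/13 -5/13 0; 0 0 1]
T2·T1 = [220/221 21/221 0; -21/221 220/221 0; 0 0 1]
det M = 1; M⁻¹ = [220/221 -21/221 0; 21/221 220/221 0; 0 0 1]
M⁻¹ · (220/221, -21/221)ᵀ = (1, 0)ᵀ

p = (1, 0)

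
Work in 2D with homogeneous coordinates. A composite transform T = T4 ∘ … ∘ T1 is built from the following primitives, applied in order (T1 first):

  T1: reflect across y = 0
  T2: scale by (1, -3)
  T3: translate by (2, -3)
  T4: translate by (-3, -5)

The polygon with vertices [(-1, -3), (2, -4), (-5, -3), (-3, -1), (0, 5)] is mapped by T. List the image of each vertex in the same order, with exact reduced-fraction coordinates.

image vertices: (-2, -17), (1, -20), (-6, -17), (-4, -11), (-1, 7)

T1 reflect across y = 0: (-1, -3) → (-1, 3); (2, -4) → (2, 4); (-5, -3) → (-5, 3); (-3, -1) → (-3, 1); (0, 5) → (0, -5)
T2 scale by (1, -3): (-1, 3) → (-1, -9); (2, 4) → (2, -12); (-5, 3) → (-5, -9); (-3, 1) → (-3, -3); (0, -5) → (0, 15)
T3 translate by (2, -3): (-1, -9) → (1, -12); (2, -12) → (4, -15); (-5, -9) → (-3, -12); (-3, -3) → (-1, -6); (0, 15) → (2, 12)
T4 translate by (-3, -5): (1, -12) → (-2, -17); (4, -15) → (1, -20); (-3, -12) → (-6, -17); (-1, -6) → (-4, -11); (2, 12) → (-1, 7)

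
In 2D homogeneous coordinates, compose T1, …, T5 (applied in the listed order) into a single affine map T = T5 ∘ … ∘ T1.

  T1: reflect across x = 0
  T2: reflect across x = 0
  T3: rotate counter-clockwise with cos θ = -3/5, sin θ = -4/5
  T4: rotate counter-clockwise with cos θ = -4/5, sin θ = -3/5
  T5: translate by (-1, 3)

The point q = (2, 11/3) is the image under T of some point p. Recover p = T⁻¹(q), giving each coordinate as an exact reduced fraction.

T1 = [-1 0 0; 0 1 0; 0 0 1]
T2·T1 = [1 0 0; 0 1 0; 0 0 1]
T3·…·T1 = [-3/5 4/5 0; -4/5 -3/5 0; 0 0 1]
T4·…·T1 = [0 -1 0; 1 0 0; 0 0 1]
T5·…·T1 = [0 -1 -1; 1 0 3; 0 0 1]
det M = 1; M⁻¹ = [0 1 -3; -1 0 -1; 0 0 1]
M⁻¹ · (2, 11/3)ᵀ = (2/3, -3)ᵀ

p = (2/3, -3)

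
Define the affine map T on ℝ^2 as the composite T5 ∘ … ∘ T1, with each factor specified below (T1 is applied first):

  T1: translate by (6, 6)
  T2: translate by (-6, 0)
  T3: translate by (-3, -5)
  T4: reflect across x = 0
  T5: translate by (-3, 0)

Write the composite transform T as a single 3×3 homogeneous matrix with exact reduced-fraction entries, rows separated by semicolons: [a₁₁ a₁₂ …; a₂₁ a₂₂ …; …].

T = [-1 0 0; 0 1 1; 0 0 1]

T1 = [1 0 6; 0 1 6; 0 0 1]
T2·T1 = [1 0 0; 0 1 6; 0 0 1]
T3·…·T1 = [1 0 -3; 0 1 1; 0 0 1]
T4·…·T1 = [-1 0 3; 0 1 1; 0 0 1]
T5·…·T1 = [-1 0 0; 0 1 1; 0 0 1]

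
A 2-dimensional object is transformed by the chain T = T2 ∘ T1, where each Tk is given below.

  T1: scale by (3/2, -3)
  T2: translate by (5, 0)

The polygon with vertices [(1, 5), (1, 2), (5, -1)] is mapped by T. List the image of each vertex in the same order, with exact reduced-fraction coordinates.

T1 scale by (3/2, -3): (1, 5) → (3/2, -15); (1, 2) → (3/2, -6); (5, -1) → (15/2, 3)
T2 translate by (5, 0): (3/2, -15) → (13/2, -15); (3/2, -6) → (13/2, -6); (15/2, 3) → (25/2, 3)

image vertices: (13/2, -15), (13/2, -6), (25/2, 3)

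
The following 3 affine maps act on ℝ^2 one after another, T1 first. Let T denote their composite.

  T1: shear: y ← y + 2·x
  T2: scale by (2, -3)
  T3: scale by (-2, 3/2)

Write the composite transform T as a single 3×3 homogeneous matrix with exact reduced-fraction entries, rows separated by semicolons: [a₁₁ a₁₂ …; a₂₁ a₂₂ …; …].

T1 = [1 0 0; 2 1 0; 0 0 1]
T2·T1 = [2 0 0; -6 -3 0; 0 0 1]
T3·…·T1 = [-4 0 0; -9 -9/2 0; 0 0 1]

T = [-4 0 0; -9 -9/2 0; 0 0 1]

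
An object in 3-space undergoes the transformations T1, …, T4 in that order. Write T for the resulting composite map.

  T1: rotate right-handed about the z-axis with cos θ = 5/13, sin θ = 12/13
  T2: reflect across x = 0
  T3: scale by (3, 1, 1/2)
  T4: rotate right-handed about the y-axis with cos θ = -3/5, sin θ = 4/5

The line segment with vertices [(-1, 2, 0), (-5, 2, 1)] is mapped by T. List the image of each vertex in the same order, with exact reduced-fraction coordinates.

image vertices: (-261/65, -2/13, -348/65), (-83/13, -50/13, -243/26)

T1 rotate right-handed about the z-axis with cos θ = 5/13, sin θ = 12/13: (-1, 2, 0) → (-29/13, -2/13, 0); (-5, 2, 1) → (-49/13, -50/13, 1)
T2 reflect across x = 0: (-29/13, -2/13, 0) → (29/13, -2/13, 0); (-49/13, -50/13, 1) → (49/13, -50/13, 1)
T3 scale by (3, 1, 1/2): (29/13, -2/13, 0) → (87/13, -2/13, 0); (49/13, -50/13, 1) → (147/13, -50/13, 1/2)
T4 rotate right-handed about the y-axis with cos θ = -3/5, sin θ = 4/5: (87/13, -2/13, 0) → (-261/65, -2/13, -348/65); (147/13, -50/13, 1/2) → (-83/13, -50/13, -243/26)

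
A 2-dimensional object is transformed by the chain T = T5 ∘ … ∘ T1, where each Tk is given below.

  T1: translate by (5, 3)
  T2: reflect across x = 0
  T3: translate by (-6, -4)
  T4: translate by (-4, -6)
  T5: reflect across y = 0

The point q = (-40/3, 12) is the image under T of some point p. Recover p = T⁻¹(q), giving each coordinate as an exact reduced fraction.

T1 = [1 0 5; 0 1 3; 0 0 1]
T2·T1 = [-1 0 -5; 0 1 3; 0 0 1]
T3·…·T1 = [-1 0 -11; 0 1 -1; 0 0 1]
T4·…·T1 = [-1 0 -15; 0 1 -7; 0 0 1]
T5·…·T1 = [-1 0 -15; 0 -1 7; 0 0 1]
det M = 1; M⁻¹ = [-1 0 -15; 0 -1 7; 0 0 1]
M⁻¹ · (-40/3, 12)ᵀ = (-5/3, -5)ᵀ

p = (-5/3, -5)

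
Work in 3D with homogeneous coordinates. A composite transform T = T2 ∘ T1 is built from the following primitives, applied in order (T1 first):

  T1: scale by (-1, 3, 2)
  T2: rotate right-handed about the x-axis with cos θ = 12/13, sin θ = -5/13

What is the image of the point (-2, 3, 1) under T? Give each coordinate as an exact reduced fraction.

T(p) = (2, 118/13, -21/13)

T1 scale by (-1, 3, 2): (-2, 3, 1) → (2, 9, 2)
T2 rotate right-handed about the x-axis with cos θ = 12/13, sin θ = -5/13: (2, 9, 2) → (2, 118/13, -21/13)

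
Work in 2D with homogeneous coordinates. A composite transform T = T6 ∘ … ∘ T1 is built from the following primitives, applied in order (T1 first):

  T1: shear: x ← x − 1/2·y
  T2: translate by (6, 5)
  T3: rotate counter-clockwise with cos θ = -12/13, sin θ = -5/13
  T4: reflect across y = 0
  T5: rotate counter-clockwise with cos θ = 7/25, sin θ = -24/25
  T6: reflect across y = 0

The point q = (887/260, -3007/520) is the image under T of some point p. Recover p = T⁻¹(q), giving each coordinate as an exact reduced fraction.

p = (-1, -9/4)

T1 = [1 -1/2 0; 0 1 0; 0 0 1]
T2·T1 = [1 -1/2 6; 0 1 5; 0 0 1]
T3·…·T1 = [-12/13 11/13 -47/13; -5/13 -19/26 -90/13; 0 0 1]
T4·…·T1 = [-12/13 11/13 -47/13; 5/13 19/26 90/13; 0 0 1]
T5·…·T1 = [36/325 61/65 1831/325; 323/325 -79/130 1758/325; 0 0 1]
T6·…·T1 = [36/325 61/65 1831/325; -323/325 79/130 -1758/325; 0 0 1]
det M = 1; M⁻¹ = [79/130 -61/65 -17/2; 323/325 36/325 -5; 0 0 1]
M⁻¹ · (887/260, -3007/520)ᵀ = (-1, -9/4)ᵀ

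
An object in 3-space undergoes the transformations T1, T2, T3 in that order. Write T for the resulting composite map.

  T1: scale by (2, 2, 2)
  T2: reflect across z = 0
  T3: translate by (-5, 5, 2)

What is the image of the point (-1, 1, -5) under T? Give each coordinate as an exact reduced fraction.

T(p) = (-7, 7, 12)

T1 scale by (2, 2, 2): (-1, 1, -5) → (-2, 2, -10)
T2 reflect across z = 0: (-2, 2, -10) → (-2, 2, 10)
T3 translate by (-5, 5, 2): (-2, 2, 10) → (-7, 7, 12)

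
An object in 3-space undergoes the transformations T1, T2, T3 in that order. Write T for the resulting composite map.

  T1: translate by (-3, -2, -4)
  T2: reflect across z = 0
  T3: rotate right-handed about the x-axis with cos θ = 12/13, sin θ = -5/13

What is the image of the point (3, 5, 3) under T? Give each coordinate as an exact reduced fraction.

T(p) = (0, 41/13, -3/13)

T1 translate by (-3, -2, -4): (3, 5, 3) → (0, 3, -1)
T2 reflect across z = 0: (0, 3, -1) → (0, 3, 1)
T3 rotate right-handed about the x-axis with cos θ = 12/13, sin θ = -5/13: (0, 3, 1) → (0, 41/13, -3/13)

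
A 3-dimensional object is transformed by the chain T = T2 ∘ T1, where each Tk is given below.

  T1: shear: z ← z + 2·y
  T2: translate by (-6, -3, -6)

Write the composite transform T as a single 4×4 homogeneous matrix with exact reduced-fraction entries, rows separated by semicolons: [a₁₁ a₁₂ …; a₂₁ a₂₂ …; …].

T1 = [1 0 0 0; 0 1 0 0; 0 2 1 0; 0 0 0 1]
T2·T1 = [1 0 0 -6; 0 1 0 -3; 0 2 1 -6; 0 0 0 1]

T = [1 0 0 -6; 0 1 0 -3; 0 2 1 -6; 0 0 0 1]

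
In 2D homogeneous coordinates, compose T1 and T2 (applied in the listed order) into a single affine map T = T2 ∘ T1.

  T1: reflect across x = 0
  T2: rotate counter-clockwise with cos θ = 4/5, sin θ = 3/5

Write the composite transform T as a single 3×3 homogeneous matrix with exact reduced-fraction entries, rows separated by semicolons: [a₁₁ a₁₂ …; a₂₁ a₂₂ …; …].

T = [-4/5 -3/5 0; -3/5 4/5 0; 0 0 1]

T1 = [-1 0 0; 0 1 0; 0 0 1]
T2·T1 = [-4/5 -3/5 0; -3/5 4/5 0; 0 0 1]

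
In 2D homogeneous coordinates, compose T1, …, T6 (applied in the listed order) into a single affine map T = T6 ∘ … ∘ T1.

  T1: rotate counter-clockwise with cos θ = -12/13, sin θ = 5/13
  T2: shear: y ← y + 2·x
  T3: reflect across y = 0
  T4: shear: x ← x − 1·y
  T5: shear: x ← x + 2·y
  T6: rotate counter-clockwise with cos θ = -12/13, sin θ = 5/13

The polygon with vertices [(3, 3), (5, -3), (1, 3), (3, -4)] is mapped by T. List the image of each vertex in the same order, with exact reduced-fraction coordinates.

T1 rotate counter-clockwise with cos θ = -12/13, sin θ = 5/13: (3, 3) → (-51/13, -21/13); (5, -3) → (-45/13, 61/13); (1, 3) → (-27/13, -31/13); (3, -4) → (-16/13, 63/13)
T2 shear: y ← y + 2·x: (-51/13, -21/13) → (-51/13, -123/13); (-45/13, 61/13) → (-45/13, -29/13); (-27/13, -31/13) → (-27/13, -85/13); (-16/13, 63/13) → (-16/13, 31/13)
T3 reflect across y = 0: (-51/13, -123/13) → (-51/13, 123/13); (-45/13, -29/13) → (-45/13, 29/13); (-27/13, -85/13) → (-27/13, 85/13); (-16/13, 31/13) → (-16/13, -31/13)
T4 shear: x ← x − 1·y: (-51/13, 123/13) → (-174/13, 123/13); (-45/13, 29/13) → (-74/13, 29/13); (-27/13, 85/13) → (-112/13, 85/13); (-16/13, -31/13) → (15/13, -31/13)
T5 shear: x ← x + 2·y: (-174/13, 123/13) → (72/13, 123/13); (-74/13, 29/13) → (-16/13, 29/13); (-112/13, 85/13) → (58/13, 85/13); (15/13, -31/13) → (-47/13, -31/13)
T6 rotate counter-clockwise with cos θ = -12/13, sin θ = 5/13: (72/13, 123/13) → (-1479/169, -1116/169); (-16/13, 29/13) → (47/169, -428/169); (58/13, 85/13) → (-1121/169, -730/169); (-47/13, -31/13) → (719/169, 137/169)

image vertices: (-1479/169, -1116/169), (47/169, -428/169), (-1121/169, -730/169), (719/169, 137/169)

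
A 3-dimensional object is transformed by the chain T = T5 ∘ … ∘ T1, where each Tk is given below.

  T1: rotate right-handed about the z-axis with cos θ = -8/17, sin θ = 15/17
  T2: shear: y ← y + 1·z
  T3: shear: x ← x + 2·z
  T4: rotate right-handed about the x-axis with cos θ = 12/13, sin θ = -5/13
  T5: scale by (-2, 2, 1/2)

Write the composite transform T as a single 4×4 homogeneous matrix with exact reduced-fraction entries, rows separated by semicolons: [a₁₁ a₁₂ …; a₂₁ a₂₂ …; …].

T = [16/17 30/17 -4 0; 360/221 -192/221 34/13 0; -75/442 20/221 7/26 0; 0 0 0 1]

T1 = [-8/17 -15/17 0 0; 15/17 -8/17 0 0; 0 0 1 0; 0 0 0 1]
T2·T1 = [-8/17 -15/17 0 0; 15/17 -8/17 1 0; 0 0 1 0; 0 0 0 1]
T3·…·T1 = [-8/17 -15/17 2 0; 15/17 -8/17 1 0; 0 0 1 0; 0 0 0 1]
T4·…·T1 = [-8/17 -15/17 2 0; 180/221 -96/221 17/13 0; -75/221 40/221 7/13 0; 0 0 0 1]
T5·…·T1 = [16/17 30/17 -4 0; 360/221 -192/221 34/13 0; -75/442 20/221 7/26 0; 0 0 0 1]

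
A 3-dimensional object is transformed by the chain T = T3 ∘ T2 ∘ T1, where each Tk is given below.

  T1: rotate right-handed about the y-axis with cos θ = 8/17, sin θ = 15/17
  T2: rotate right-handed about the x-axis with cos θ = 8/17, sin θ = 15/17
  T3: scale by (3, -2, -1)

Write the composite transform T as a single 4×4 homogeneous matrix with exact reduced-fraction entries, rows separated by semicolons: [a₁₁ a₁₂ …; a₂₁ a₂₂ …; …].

T = [24/17 0 45/17 0; -450/289 -16/17 240/289 0; 120/289 -15/17 -64/289 0; 0 0 0 1]

T1 = [8/17 0 15/17 0; 0 1 0 0; -15/17 0 8/17 0; 0 0 0 1]
T2·T1 = [8/17 0 15/17 0; 225/289 8/17 -120/289 0; -120/289 15/17 64/289 0; 0 0 0 1]
T3·…·T1 = [24/17 0 45/17 0; -450/289 -16/17 240/289 0; 120/289 -15/17 -64/289 0; 0 0 0 1]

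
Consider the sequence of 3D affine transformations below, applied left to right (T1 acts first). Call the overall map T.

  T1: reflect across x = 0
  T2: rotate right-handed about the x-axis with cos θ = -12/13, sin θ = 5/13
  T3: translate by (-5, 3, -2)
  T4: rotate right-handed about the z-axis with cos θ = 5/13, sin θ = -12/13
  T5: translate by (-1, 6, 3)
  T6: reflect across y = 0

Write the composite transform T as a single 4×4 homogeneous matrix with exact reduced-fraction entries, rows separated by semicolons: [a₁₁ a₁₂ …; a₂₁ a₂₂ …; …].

T = [-5/13 -144/169 -60/169 -2/13; -12/13 60/169 25/169 -153/13; 0 5/13 -12/13 1; 0 0 0 1]

T1 = [-1 0 0 0; 0 1 0 0; 0 0 1 0; 0 0 0 1]
T2·T1 = [-1 0 0 0; 0 -12/13 -5/13 0; 0 5/13 -12/13 0; 0 0 0 1]
T3·…·T1 = [-1 0 0 -5; 0 -12/13 -5/13 3; 0 5/13 -12/13 -2; 0 0 0 1]
T4·…·T1 = [-5/13 -144/169 -60/169 11/13; 12/13 -60/169 -25/169 75/13; 0 5/13 -12/13 -2; 0 0 0 1]
T5·…·T1 = [-5/13 -144/169 -60/169 -2/13; 12/13 -60/169 -25/169 153/13; 0 5/13 -12/13 1; 0 0 0 1]
T6·…·T1 = [-5/13 -144/169 -60/169 -2/13; -12/13 60/169 25/169 -153/13; 0 5/13 -12/13 1; 0 0 0 1]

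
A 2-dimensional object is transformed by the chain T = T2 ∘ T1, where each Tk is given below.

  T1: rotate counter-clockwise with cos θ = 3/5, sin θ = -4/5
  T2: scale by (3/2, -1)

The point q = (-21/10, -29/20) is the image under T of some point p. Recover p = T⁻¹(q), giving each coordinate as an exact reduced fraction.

p = (-2, -1/4)

T1 = [3/5 4/5 0; -4/5 3/5 0; 0 0 1]
T2·T1 = [9/10 6/5 0; 4/5 -3/5 0; 0 0 1]
det M = -3/2; M⁻¹ = [2/5 4/5 0; 8/15 -3/5 0; 0 0 1]
M⁻¹ · (-21/10, -29/20)ᵀ = (-2, -1/4)ᵀ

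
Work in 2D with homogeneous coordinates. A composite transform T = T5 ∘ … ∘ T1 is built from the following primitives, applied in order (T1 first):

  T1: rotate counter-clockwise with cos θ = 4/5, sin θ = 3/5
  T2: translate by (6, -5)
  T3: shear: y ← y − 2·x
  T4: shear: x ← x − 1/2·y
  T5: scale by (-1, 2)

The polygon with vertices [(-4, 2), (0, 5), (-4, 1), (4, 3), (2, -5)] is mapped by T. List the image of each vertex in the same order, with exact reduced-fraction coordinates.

image vertices: (-61/10, -18), (-13/2, -14), (-77/10, -22), (-149/10, -30), (-251/10, -58)

T1 rotate counter-clockwise with cos θ = 4/5, sin θ = 3/5: (-4, 2) → (-22/5, -4/5); (0, 5) → (-3, 4); (-4, 1) → (-19/5, -8/5); (4, 3) → (7/5, 24/5); (2, -5) → (23/5, -14/5)
T2 translate by (6, -5): (-22/5, -4/5) → (8/5, -29/5); (-3, 4) → (3, -1); (-19/5, -8/5) → (11/5, -33/5); (7/5, 24/5) → (37/5, -1/5); (23/5, -14/5) → (53/5, -39/5)
T3 shear: y ← y − 2·x: (8/5, -29/5) → (8/5, -9); (3, -1) → (3, -7); (11/5, -33/5) → (11/5, -11); (37/5, -1/5) → (37/5, -15); (53/5, -39/5) → (53/5, -29)
T4 shear: x ← x − 1/2·y: (8/5, -9) → (61/10, -9); (3, -7) → (13/2, -7); (11/5, -11) → (77/10, -11); (37/5, -15) → (149/10, -15); (53/5, -29) → (251/10, -29)
T5 scale by (-1, 2): (61/10, -9) → (-61/10, -18); (13/2, -7) → (-13/2, -14); (77/10, -11) → (-77/10, -22); (149/10, -15) → (-149/10, -30); (251/10, -29) → (-251/10, -58)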